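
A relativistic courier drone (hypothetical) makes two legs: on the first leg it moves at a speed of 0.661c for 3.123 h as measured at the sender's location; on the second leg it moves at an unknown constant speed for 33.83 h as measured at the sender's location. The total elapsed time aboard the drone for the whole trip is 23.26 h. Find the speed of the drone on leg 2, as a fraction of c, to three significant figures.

β = 0.786

Leg 1: γ = 1/√(1 − 0.661²) = 1/√0.5631 = 1.333; τ_1 = 3.123/1.333 = 2.343 h.
Leg 2: speed unknown; τ_2 = 33.83/γ_2.
Total proper time: 2.343 + τ_2 = 23.26, so τ_2 = 23.26 − 2.343 = 20.92 h.
γ_2 = 33.83/20.92 = 1.617; β = √(1 − 1/γ²) = √0.6177.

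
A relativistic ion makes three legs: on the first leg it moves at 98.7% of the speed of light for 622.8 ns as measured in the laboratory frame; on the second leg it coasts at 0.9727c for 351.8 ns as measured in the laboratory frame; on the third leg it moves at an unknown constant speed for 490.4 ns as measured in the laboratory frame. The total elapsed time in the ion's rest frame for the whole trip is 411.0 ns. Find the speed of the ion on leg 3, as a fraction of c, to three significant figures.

Leg 1: β = 0.987; γ = 1/√(1 − 0.987²) = 1/√0.02583 = 6.222; τ_1 = 622.8/6.222 = 100.1 ns.
Leg 2: γ = 1/√(1 − 0.9727²) = 1/√0.05385 = 4.309; τ_2 = 351.8/4.309 = 81.64 ns.
Leg 3: speed unknown; τ_3 = 490.4/γ_3.
Total proper time: 100.1 + 81.64 + τ_3 = 411.0, so τ_3 = 411.0 − 181.7 = 229.3 ns.
γ_3 = 490.4/229.3 = 2.139; β = √(1 − 1/γ²) = √0.7814.

β = 0.884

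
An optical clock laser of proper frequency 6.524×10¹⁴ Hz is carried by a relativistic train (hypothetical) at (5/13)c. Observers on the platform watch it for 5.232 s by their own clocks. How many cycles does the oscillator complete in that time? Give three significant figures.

N = 3.15×10¹⁵

γ = 1/√(1 − (5/13)²) = 13/12 ≈ 1.083
During 5.232 s of lab time, the oscillator's proper time advances by τ = Δt/γ = 5.232/1.083 = 4.830 s = 4.830×10⁰ s.
N = f × τ = 6.524×10¹⁴ × 4.830×10⁰ = 3.151×10¹⁵.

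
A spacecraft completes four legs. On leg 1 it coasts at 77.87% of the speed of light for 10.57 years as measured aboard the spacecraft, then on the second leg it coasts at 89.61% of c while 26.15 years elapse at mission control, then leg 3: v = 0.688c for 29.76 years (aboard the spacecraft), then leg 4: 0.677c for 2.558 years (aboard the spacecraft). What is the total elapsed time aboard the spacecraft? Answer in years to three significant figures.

Leg 1: 10.57 years is already measured aboard the spacecraft.
Leg 2: β = 0.8961; γ = 1/√(1 − 0.8961²) = 1/√0.1970 = 2.253; τ_2 = 26.15/2.253 = 11.61 years.
Leg 3: 29.76 years is already measured aboard the spacecraft.
Leg 4: 2.558 years is already measured aboard the spacecraft.
Total: 10.57 + 11.61 + 29.76 + 2.558 years.

τ = 54.5 years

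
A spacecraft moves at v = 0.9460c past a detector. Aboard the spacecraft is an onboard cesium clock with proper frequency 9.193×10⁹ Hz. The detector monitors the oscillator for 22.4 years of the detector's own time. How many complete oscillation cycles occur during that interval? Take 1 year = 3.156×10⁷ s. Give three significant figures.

N = 2.11×10¹⁸

γ = 1/√(1 − 0.9460²) = 1/√0.1051 = 3.085
During 22.4 years of lab time, the oscillator's proper time advances by τ = Δt/γ = 22.4/3.085 = 7.261 years = 2.292×10⁸ s.
N = f × τ = 9.193×10⁹ × 2.292×10⁸ = 2.107×10¹⁸.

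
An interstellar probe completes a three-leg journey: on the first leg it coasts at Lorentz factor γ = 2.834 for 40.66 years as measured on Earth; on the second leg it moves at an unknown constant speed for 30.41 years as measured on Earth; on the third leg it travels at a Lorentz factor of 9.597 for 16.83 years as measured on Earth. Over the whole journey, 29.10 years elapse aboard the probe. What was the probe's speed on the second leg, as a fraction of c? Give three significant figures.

β = 0.904

Leg 1: γ = 2.834; τ_1 = 40.66/2.834 = 14.35 years.
Leg 2: speed unknown; τ_2 = 30.41/γ_2.
Leg 3: γ = 9.597; τ_3 = 16.83/9.597 = 1.754 years.
Total proper time: 14.35 + τ_2 + 1.754 = 29.10, so τ_2 = 29.10 − 16.10 = 13.00 years.
γ_2 = 30.41/13.00 = 2.339; β = √(1 − 1/γ²) = √0.8173.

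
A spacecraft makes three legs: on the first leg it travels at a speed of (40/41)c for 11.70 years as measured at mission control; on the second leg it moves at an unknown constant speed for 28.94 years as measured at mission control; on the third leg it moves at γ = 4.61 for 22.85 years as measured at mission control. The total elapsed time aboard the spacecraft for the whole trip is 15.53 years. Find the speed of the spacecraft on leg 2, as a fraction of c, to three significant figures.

β = 0.961

Leg 1: γ = 1/√(1 − (40/41)²) = 41/9 ≈ 4.556; τ_1 = 11.70/4.556 = 2.568 years.
Leg 2: speed unknown; τ_2 = 28.94/γ_2.
Leg 3: γ = 4.61; τ_3 = 22.85/4.610 = 4.957 years.
Total proper time: 2.568 + τ_2 + 4.957 = 15.53, so τ_2 = 15.53 − 7.525 = 8.005 years.
γ_2 = 28.94/8.005 = 3.615; β = √(1 − 1/γ²) = √0.9235.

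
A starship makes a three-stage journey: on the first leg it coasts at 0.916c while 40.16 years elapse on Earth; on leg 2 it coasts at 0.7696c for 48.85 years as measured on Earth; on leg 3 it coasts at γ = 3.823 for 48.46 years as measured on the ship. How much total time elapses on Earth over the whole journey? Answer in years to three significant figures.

Leg 1: 40.16 years is already measured on Earth.
Leg 2: 48.85 years is already measured on Earth.
Leg 3: γ = 3.823; Δt_3 = 3.823 × 48.46 = 185.3 years.
Total: 40.16 + 48.85 + 185.3 years.

Δt = 274 years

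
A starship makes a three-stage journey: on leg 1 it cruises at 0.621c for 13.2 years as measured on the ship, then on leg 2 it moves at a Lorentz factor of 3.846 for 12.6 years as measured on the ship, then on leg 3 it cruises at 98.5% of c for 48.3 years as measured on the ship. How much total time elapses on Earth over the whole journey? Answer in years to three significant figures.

Δt = 345 years

Leg 1: γ = 1/√(1 − 0.621²) = 1/√0.6144 = 1.276; Δt_1 = 1.276 × 13.2 = 16.84 years.
Leg 2: γ = 3.846; Δt_2 = 3.846 × 12.6 = 48.46 years.
Leg 3: β = 0.985; γ = 1/√(1 − 0.985²) = 1/√0.02977 = 5.795; Δt_3 = 5.795 × 48.3 = 279.9 years.
Total: 16.84 + 48.46 + 279.9 years.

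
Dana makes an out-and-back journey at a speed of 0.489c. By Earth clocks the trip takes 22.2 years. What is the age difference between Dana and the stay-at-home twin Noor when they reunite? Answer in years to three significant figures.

γ = 1/√(1 − 0.489²) = 1/√0.7609 = 1.146
Dana's elapsed proper time: τ = 22.2/1.146 = 19.36 years.
Age gap = Δt − τ = 22.2 − 19.36 years.

Δt − τ = 2.84 years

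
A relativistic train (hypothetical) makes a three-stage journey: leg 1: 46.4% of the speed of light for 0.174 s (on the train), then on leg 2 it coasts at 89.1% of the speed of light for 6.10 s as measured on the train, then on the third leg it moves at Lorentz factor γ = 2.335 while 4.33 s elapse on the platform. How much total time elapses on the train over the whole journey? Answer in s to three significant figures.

Leg 1: 0.174 s is already measured on the train.
Leg 2: 6.10 s is already measured on the train.
Leg 3: γ = 2.335; τ_3 = 4.33/2.335 = 1.854 s.
Total: 0.1740 + 6.100 + 1.854 s.

τ = 8.13 s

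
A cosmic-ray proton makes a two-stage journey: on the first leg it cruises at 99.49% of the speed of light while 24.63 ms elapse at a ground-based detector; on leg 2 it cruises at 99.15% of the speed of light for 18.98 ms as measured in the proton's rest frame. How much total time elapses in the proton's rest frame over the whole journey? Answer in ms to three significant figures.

τ = 21.5 ms

Leg 1: β = 0.9949; γ = 1/√(1 − 0.9949²) = 1/√0.01017 = 9.914; τ_1 = 24.63/9.914 = 2.484 ms.
Leg 2: 18.98 ms is already measured in the proton's rest frame.
Total: 2.484 + 18.98 ms.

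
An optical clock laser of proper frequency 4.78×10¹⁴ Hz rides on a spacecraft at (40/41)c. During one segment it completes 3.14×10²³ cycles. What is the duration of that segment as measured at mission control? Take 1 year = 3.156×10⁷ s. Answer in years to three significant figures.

γ = 1/√(1 − (40/41)²) = 41/9 ≈ 4.556
Proper time for N cycles: τ = N/f = 3.14×10²³/(4.78×10¹⁴) = 6.569×10⁸ s = 20.81 years.
Lab-frame duration Δt = γτ = 4.556 × 20.81 = 94.82 years.

Δt = 94.8 years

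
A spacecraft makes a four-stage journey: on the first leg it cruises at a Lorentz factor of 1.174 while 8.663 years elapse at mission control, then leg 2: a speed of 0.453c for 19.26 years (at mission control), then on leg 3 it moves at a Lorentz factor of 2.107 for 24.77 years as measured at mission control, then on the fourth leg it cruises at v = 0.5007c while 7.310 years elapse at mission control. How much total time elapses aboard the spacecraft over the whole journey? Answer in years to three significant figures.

Leg 1: γ = 1.174; τ_1 = 8.663/1.174 = 7.379 years.
Leg 2: γ = 1/√(1 − 0.453²) = 1/√0.7948 = 1.122; τ_2 = 19.26/1.122 = 17.17 years.
Leg 3: γ = 2.107; τ_3 = 24.77/2.107 = 11.76 years.
Leg 4: γ = 1/√(1 − 0.5007²) = 1/√0.7493 = 1.155; τ_4 = 7.310/1.155 = 6.328 years.
Total: 7.379 + 17.17 + 11.76 + 6.328 years.

τ = 42.6 years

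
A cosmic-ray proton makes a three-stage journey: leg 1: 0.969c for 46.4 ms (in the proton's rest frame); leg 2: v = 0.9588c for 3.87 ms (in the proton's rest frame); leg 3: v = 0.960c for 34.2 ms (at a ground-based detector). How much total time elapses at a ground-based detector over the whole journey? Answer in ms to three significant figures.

Δt = 236 ms

Leg 1: γ = 1/√(1 − 0.969²) = 1/√0.06104 = 4.048; Δt_1 = 4.048 × 46.4 = 187.8 ms.
Leg 2: γ = 1/√(1 − 0.9588²) = 1/√0.08070 = 3.520; Δt_2 = 3.520 × 3.87 = 13.62 ms.
Leg 3: 34.2 ms is already measured at a ground-based detector.
Total: 187.8 + 13.62 + 34.20 ms.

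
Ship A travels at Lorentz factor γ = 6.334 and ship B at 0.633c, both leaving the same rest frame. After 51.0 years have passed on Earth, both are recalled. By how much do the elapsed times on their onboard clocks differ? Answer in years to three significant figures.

|τ_A − τ_B| = 31.4 years

A: γ = 6.334; τ_A = 51.0/6.334 = 8.052 years.
B: γ = 1/√(1 − 0.633²) = 1/√0.5993 = 1.292; τ_B = 51.0/1.292 = 39.48 years.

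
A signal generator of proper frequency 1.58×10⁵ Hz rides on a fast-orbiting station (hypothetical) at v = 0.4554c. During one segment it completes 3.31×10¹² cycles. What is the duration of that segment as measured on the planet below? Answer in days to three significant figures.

γ = 1/√(1 − 0.4554²) = 1/√0.7926 = 1.123
Proper time for N cycles: τ = N/f = 3.31×10¹²/(1.58×10⁵) = 2.095×10⁷ s = 242.5 days.
Lab-frame duration Δt = γτ = 1.123 × 242.5 = 272.3 days.

Δt = 272 days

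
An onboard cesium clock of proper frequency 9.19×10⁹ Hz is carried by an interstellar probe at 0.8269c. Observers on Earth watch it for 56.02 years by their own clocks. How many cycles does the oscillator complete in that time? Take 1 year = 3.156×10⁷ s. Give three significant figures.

γ = 1/√(1 − 0.8269²) = 1/√0.3162 = 1.778
During 56.02 years of lab time, the oscillator's proper time advances by τ = Δt/γ = 56.02/1.778 = 31.50 years = 9.942×10⁸ s.
N = f × τ = 9.19×10⁹ × 9.942×10⁸ = 9.137×10¹⁸.

N = 9.14×10¹⁸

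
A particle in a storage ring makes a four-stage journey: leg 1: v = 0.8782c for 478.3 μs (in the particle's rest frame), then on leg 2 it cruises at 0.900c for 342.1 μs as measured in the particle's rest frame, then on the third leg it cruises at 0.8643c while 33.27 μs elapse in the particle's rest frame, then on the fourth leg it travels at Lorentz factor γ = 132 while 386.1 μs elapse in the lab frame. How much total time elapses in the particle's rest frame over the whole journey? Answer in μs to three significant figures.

Leg 1: 478.3 μs is already measured in the particle's rest frame.
Leg 2: 342.1 μs is already measured in the particle's rest frame.
Leg 3: 33.27 μs is already measured in the particle's rest frame.
Leg 4: γ = 132; τ_4 = 386.1/132.0 = 2.925 μs.
Total: 478.3 + 342.1 + 33.27 + 2.925 μs.

τ = 857 μs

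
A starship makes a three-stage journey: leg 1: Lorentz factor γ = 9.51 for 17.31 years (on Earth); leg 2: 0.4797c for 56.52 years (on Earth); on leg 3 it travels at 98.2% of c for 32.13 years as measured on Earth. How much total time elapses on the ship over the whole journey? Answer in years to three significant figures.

Leg 1: γ = 9.51; τ_1 = 17.31/9.510 = 1.820 years.
Leg 2: γ = 1/√(1 − 0.4797²) = 1/√0.7699 = 1.140; τ_2 = 56.52/1.140 = 49.59 years.
Leg 3: β = 0.982; γ = 1/√(1 − 0.982²) = 1/√0.03568 = 5.294; τ_3 = 32.13/5.294 = 6.069 years.
Total: 1.820 + 49.59 + 6.069 years.

τ = 57.5 years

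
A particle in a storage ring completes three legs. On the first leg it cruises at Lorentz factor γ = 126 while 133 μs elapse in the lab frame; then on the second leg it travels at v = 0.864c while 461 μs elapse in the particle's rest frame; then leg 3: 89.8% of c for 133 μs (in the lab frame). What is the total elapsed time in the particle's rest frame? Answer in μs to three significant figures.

Leg 1: γ = 126; τ_1 = 133/126.0 = 1.056 μs.
Leg 2: 461 μs is already measured in the particle's rest frame.
Leg 3: β = 0.898; γ = 1/√(1 − 0.898²) = 1/√0.1936 = 2.273; τ_3 = 133/2.273 = 58.52 μs.
Total: 1.056 + 461.0 + 58.52 μs.

τ = 521 μs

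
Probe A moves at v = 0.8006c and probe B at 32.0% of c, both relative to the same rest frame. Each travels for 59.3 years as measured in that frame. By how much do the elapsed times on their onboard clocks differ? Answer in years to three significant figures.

A: γ = 1/√(1 − 0.8006²) = 1/√0.3590 = 1.669; τ_A = 59.3/1.669 = 35.53 years.
B: β = 0.320; γ = 1/√(1 − 0.320²) = 1/√0.8976 = 1.056; τ_B = 59.3/1.056 = 56.18 years.

|τ_A − τ_B| = 20.6 years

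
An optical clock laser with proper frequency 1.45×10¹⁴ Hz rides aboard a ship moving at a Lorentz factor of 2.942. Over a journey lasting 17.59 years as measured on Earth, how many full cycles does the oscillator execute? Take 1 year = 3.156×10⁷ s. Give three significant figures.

γ = 2.942
The oscillator's own cycle count is N = f × τ where τ is the proper time on the ship. τ = Δt/γ = 17.59/2.942 = 5.979 years = 1.887×10⁸ s.
N = 1.45×10¹⁴ × 1.887×10⁸ = 2.736×10²².

N = 2.74×10²²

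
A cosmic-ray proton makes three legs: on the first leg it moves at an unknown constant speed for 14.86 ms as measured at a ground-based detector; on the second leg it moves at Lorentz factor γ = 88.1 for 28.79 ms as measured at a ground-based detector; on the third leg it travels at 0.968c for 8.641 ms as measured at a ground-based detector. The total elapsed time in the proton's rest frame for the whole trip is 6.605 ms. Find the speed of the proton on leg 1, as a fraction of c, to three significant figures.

β = 0.961

Leg 1: speed unknown; τ_1 = 14.86/γ_1.
Leg 2: γ = 88.1; τ_2 = 28.79/88.10 = 0.3268 ms.
Leg 3: γ = 1/√(1 − 0.968²) = 1/√0.06298 = 3.985; τ_3 = 8.641/3.985 = 2.168 ms.
Total proper time: τ_1 + 0.3268 + 2.168 = 6.605, so τ_1 = 6.605 − 2.495 = 4.110 ms.
γ_1 = 14.86/4.110 = 3.616; β = √(1 − 1/γ²) = √0.9235.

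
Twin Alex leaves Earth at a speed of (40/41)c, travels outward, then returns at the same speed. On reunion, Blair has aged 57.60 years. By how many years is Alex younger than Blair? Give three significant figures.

γ = 1/√(1 − (40/41)²) = 41/9 ≈ 4.556
Alex's elapsed proper time: τ = 57.60/4.556 = 12.64 years.
Age gap = Δt − τ = 57.60 − 12.64 years.

Δt − τ = 45.0 years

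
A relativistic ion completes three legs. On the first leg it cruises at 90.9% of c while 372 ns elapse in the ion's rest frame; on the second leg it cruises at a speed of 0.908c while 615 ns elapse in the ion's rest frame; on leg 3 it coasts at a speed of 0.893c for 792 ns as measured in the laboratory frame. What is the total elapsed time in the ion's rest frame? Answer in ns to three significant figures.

τ = 1340 ns

Leg 1: 372 ns is already measured in the ion's rest frame.
Leg 2: 615 ns is already measured in the ion's rest frame.
Leg 3: γ = 1/√(1 − 0.893²) = 1/√0.2026 = 2.222; τ_3 = 792/2.222 = 356.4 ns.
Total: 372.0 + 615.0 + 356.4 ns.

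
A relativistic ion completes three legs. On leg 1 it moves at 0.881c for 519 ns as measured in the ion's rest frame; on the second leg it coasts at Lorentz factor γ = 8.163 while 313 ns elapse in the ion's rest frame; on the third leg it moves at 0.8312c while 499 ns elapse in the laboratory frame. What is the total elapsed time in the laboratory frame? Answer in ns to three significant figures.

Δt = 4150 ns

Leg 1: γ = 1/√(1 − 0.881²) = 1/√0.2238 = 2.114; Δt_1 = 2.114 × 519 = 1097 ns.
Leg 2: γ = 8.163; Δt_2 = 8.163 × 313 = 2555 ns.
Leg 3: 499 ns is already measured in the laboratory frame.
Total: 1097 + 2555 + 499.0 ns.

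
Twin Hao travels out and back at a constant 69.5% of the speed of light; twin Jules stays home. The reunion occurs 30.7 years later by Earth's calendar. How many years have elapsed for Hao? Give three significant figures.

τ = 22.1 years

β = 0.695; γ = 1/√(1 − 0.695²) = 1/√0.5170 = 1.391
Hao's clock measures proper time along the trip: τ = Δt/γ = 30.7/1.391 years.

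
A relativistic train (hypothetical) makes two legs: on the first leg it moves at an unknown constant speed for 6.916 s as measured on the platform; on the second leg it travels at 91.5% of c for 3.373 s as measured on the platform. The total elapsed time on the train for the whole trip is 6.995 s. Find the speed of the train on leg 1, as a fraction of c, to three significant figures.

Leg 1: speed unknown; τ_1 = 6.916/γ_1.
Leg 2: β = 0.915; γ = 1/√(1 − 0.915²) = 1/√0.1628 = 2.479; τ_2 = 3.373/2.479 = 1.361 s.
Total proper time: τ_1 + 1.361 = 6.995, so τ_1 = 6.995 − 1.361 = 5.634 s.
γ_1 = 6.916/5.634 = 1.228; β = √(1 − 1/γ²) = √0.3363.

β = 0.580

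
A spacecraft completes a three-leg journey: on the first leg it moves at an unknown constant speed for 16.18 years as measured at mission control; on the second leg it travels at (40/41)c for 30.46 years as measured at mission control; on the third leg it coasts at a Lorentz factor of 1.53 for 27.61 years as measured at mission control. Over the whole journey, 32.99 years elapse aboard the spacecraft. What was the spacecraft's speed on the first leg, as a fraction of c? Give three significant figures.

β = 0.860

Leg 1: speed unknown; τ_1 = 16.18/γ_1.
Leg 2: γ = 1/√(1 − (40/41)²) = 41/9 ≈ 4.556; τ_2 = 30.46/4.556 = 6.686 years.
Leg 3: γ = 1.53; τ_3 = 27.61/1.530 = 18.05 years.
Total proper time: τ_1 + 6.686 + 18.05 = 32.99, so τ_1 = 32.99 − 24.73 = 8.258 years.
γ_1 = 16.18/8.258 = 1.959; β = √(1 − 1/γ²) = √0.7395.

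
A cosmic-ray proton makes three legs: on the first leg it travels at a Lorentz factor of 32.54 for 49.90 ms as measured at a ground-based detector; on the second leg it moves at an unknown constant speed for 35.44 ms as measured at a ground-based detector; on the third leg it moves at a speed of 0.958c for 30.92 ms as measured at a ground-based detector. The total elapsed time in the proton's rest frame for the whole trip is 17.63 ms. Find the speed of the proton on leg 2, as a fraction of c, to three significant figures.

β = 0.979

Leg 1: γ = 32.54; τ_1 = 49.90/32.54 = 1.533 ms.
Leg 2: speed unknown; τ_2 = 35.44/γ_2.
Leg 3: γ = 1/√(1 − 0.958²) = 1/√0.08224 = 3.487; τ_3 = 30.92/3.487 = 8.867 ms.
Total proper time: 1.533 + τ_2 + 8.867 = 17.63, so τ_2 = 17.63 − 10.40 = 7.230 ms.
γ_2 = 35.44/7.230 = 4.902; β = √(1 − 1/γ²) = √0.9584.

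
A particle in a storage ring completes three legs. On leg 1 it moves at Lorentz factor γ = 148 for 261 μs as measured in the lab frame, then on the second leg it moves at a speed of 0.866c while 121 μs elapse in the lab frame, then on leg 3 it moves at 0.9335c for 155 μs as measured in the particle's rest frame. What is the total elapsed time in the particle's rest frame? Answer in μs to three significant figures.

τ = 217 μs

Leg 1: γ = 148; τ_1 = 261/148.0 = 1.764 μs.
Leg 2: γ = 1/√(1 − 0.866²) = 1/√0.2500 = 2.000; τ_2 = 121/2.000 = 60.51 μs.
Leg 3: 155 μs is already measured in the particle's rest frame.
Total: 1.764 + 60.51 + 155.0 μs.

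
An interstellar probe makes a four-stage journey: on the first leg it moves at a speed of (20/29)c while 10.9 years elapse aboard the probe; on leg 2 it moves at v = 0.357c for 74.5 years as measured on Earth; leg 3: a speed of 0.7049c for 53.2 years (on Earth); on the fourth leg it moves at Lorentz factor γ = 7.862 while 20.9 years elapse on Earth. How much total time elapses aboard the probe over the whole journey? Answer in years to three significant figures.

Leg 1: 10.9 years is already measured aboard the probe.
Leg 2: γ = 1/√(1 − 0.357²) = 1/√0.8726 = 1.071; τ_2 = 74.5/1.071 = 69.59 years.
Leg 3: γ = 1/√(1 − 0.7049²) = 1/√0.5031 = 1.410; τ_3 = 53.2/1.410 = 37.74 years.
Leg 4: γ = 7.862; τ_4 = 20.9/7.862 = 2.658 years.
Total: 10.90 + 69.59 + 37.74 + 2.658 years.

τ = 121 years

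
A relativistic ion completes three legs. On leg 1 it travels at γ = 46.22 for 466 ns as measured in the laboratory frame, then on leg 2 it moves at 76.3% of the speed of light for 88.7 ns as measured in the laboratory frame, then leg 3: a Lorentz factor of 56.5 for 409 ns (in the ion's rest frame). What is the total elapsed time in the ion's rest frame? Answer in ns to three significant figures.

Leg 1: γ = 46.22; τ_1 = 466/46.22 = 10.08 ns.
Leg 2: β = 0.763; γ = 1/√(1 − 0.763²) = 1/√0.4178 = 1.547; τ_2 = 88.7/1.547 = 57.34 ns.
Leg 3: 409 ns is already measured in the ion's rest frame.
Total: 10.08 + 57.34 + 409.0 ns.

τ = 476 ns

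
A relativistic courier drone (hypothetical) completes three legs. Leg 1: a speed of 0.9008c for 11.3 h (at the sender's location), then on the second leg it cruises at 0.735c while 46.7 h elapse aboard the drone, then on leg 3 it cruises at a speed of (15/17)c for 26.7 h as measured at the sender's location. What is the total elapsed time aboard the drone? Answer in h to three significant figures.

τ = 64.2 h

Leg 1: γ = 1/√(1 − 0.9008²) = 1/√0.1886 = 2.303; τ_1 = 11.3/2.303 = 4.907 h.
Leg 2: 46.7 h is already measured aboard the drone.
Leg 3: γ = 1/√(1 − (15/17)²) = 17/8 = 2.125; τ_3 = 26.7/2.125 = 12.56 h.
Total: 4.907 + 46.70 + 12.56 h.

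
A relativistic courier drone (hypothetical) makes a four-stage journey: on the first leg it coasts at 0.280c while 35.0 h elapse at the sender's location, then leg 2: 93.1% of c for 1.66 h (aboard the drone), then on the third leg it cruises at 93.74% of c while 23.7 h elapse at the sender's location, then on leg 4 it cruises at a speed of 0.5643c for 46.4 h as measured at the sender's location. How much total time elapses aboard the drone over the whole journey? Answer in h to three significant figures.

Leg 1: γ = 1/√(1 − 0.280²) = 25/24 ≈ 1.042; τ_1 = 35.0/1.042 = 33.60 h.
Leg 2: 1.66 h is already measured aboard the drone.
Leg 3: β = 0.9374; γ = 1/√(1 − 0.9374²) = 1/√0.1213 = 2.871; τ_3 = 23.7/2.871 = 8.254 h.
Leg 4: γ = 1/√(1 − 0.5643²) = 1/√0.6816 = 1.211; τ_4 = 46.4/1.211 = 38.31 h.
Total: 33.60 + 1.660 + 8.254 + 38.31 h.

τ = 81.8 h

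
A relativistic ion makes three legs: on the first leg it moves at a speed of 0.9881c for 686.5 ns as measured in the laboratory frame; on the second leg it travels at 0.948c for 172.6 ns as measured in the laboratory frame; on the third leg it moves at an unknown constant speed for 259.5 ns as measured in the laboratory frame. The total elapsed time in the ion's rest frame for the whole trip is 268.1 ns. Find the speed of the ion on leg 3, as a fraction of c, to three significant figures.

Leg 1: γ = 1/√(1 − 0.9881²) = 1/√0.02366 = 6.501; τ_1 = 686.5/6.501 = 105.6 ns.
Leg 2: γ = 1/√(1 − 0.948²) = 1/√0.1013 = 3.142; τ_2 = 172.6/3.142 = 54.93 ns.
Leg 3: speed unknown; τ_3 = 259.5/γ_3.
Total proper time: 105.6 + 54.93 + τ_3 = 268.1, so τ_3 = 268.1 − 160.5 = 107.6 ns.
γ_3 = 259.5/107.6 = 2.412; β = √(1 − 1/γ²) = √0.8282.

β = 0.910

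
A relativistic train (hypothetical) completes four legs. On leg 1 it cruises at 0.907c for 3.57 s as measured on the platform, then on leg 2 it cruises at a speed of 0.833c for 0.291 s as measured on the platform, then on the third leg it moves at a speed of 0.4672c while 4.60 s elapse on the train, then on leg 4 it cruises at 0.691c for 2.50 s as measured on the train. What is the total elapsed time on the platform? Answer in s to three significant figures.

Δt = 12.5 s

Leg 1: 3.57 s is already measured on the platform.
Leg 2: 0.291 s is already measured on the platform.
Leg 3: γ = 1/√(1 − 0.4672²) = 1/√0.7817 = 1.131; Δt_3 = 1.131 × 4.60 = 5.203 s.
Leg 4: γ = 1/√(1 − 0.691²) = 1/√0.5225 = 1.383; Δt_4 = 1.383 × 2.50 = 3.459 s.
Total: 3.570 + 0.2910 + 5.203 + 3.459 s.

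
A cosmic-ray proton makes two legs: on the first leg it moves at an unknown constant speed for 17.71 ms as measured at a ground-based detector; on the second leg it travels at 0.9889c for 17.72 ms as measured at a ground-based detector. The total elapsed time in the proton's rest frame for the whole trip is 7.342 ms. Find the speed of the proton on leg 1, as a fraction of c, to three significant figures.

β = 0.964

Leg 1: speed unknown; τ_1 = 17.71/γ_1.
Leg 2: γ = 1/√(1 − 0.9889²) = 1/√0.02208 = 6.730; τ_2 = 17.72/6.730 = 2.633 ms.
Total proper time: τ_1 + 2.633 = 7.342, so τ_1 = 7.342 − 2.633 = 4.709 ms.
γ_1 = 17.71/4.709 = 3.761; β = √(1 − 1/γ²) = √0.9293.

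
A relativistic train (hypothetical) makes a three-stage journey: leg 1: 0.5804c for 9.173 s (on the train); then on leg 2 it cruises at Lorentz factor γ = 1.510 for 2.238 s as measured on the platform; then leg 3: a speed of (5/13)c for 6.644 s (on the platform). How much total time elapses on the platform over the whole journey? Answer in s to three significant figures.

Leg 1: γ = 1/√(1 − 0.5804²) = 1/√0.6631 = 1.228; Δt_1 = 1.228 × 9.173 = 11.26 s.
Leg 2: 2.238 s is already measured on the platform.
Leg 3: 6.644 s is already measured on the platform.
Total: 11.26 + 2.238 + 6.644 s.

Δt = 20.1 s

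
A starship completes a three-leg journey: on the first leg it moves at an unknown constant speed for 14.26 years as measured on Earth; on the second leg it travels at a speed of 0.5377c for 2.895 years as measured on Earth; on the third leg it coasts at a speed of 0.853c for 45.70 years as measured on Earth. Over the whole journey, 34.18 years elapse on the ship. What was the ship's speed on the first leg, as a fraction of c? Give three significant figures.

Leg 1: speed unknown; τ_1 = 14.26/γ_1.
Leg 2: γ = 1/√(1 − 0.5377²) = 1/√0.7109 = 1.186; τ_2 = 2.895/1.186 = 2.441 years.
Leg 3: γ = 1/√(1 − 0.853²) = 1/√0.2724 = 1.916; τ_3 = 45.70/1.916 = 23.85 years.
Total proper time: τ_1 + 2.441 + 23.85 = 34.18, so τ_1 = 34.18 − 26.29 = 7.888 years.
γ_1 = 14.26/7.888 = 1.808; β = √(1 − 1/γ²) = √0.6940.

β = 0.833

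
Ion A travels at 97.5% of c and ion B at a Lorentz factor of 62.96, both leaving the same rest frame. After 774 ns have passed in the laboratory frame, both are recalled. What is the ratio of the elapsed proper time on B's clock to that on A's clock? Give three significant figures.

A: β = 0.975; γ = 1/√(1 − 0.975²) = 1/√0.04938 = 4.500. B: γ = 62.96.
τ_A/τ_B = γ_B/γ_A = 62.96/4.500 = 13.99, so τ_B/τ_A = 0.07148.

τ_B/τ_A = 0.0715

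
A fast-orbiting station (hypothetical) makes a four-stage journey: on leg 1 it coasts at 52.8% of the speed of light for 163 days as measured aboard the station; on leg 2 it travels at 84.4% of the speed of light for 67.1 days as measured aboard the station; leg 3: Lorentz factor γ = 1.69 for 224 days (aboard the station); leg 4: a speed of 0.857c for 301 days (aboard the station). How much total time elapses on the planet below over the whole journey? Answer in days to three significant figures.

Leg 1: β = 0.528; γ = 1/√(1 − 0.528²) = 1/√0.7212 = 1.178; Δt_1 = 1.178 × 163 = 191.9 days.
Leg 2: β = 0.844; γ = 1/√(1 − 0.844²) = 1/√0.2877 = 1.864; Δt_2 = 1.864 × 67.1 = 125.1 days.
Leg 3: γ = 1.69; Δt_3 = 1.690 × 224 = 378.6 days.
Leg 4: γ = 1/√(1 − 0.857²) = 1/√0.2656 = 1.941; Δt_4 = 1.941 × 301 = 584.1 days.
Total: 191.9 + 125.1 + 378.6 + 584.1 days.

Δt = 1280 days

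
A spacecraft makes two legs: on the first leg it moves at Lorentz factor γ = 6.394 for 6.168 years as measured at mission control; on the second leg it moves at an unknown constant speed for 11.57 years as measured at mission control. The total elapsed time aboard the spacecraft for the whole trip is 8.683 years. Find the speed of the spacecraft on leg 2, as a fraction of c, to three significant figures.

β = 0.745

Leg 1: γ = 6.394; τ_1 = 6.168/6.394 = 0.9647 years.
Leg 2: speed unknown; τ_2 = 11.57/γ_2.
Total proper time: 0.9647 + τ_2 = 8.683, so τ_2 = 8.683 − 0.9647 = 7.718 years.
γ_2 = 11.57/7.718 = 1.499; β = √(1 − 1/γ²) = √0.5550.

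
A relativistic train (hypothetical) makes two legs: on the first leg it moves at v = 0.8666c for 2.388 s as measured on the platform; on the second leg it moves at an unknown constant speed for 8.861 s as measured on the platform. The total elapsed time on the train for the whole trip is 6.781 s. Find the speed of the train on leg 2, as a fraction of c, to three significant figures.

Leg 1: γ = 1/√(1 − 0.8666²) = 1/√0.2490 = 2.004; τ_1 = 2.388/2.004 = 1.192 s.
Leg 2: speed unknown; τ_2 = 8.861/γ_2.
Total proper time: 1.192 + τ_2 = 6.781, so τ_2 = 6.781 − 1.192 = 5.589 s.
γ_2 = 8.861/5.589 = 1.585; β = √(1 − 1/γ²) = √0.6021.

β = 0.776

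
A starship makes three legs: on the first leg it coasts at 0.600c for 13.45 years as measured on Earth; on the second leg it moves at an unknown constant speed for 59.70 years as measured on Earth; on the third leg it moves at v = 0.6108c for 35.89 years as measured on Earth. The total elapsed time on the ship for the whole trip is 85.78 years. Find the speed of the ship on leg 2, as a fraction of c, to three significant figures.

Leg 1: γ = 1/√(1 − 0.600²) = 5/4 = 1.250; τ_1 = 13.45/1.250 = 10.76 years.
Leg 2: speed unknown; τ_2 = 59.70/γ_2.
Leg 3: γ = 1/√(1 − 0.6108²) = 1/√0.6269 = 1.263; τ_3 = 35.89/1.263 = 28.42 years.
Total proper time: 10.76 + τ_2 + 28.42 = 85.78, so τ_2 = 85.78 − 39.18 = 46.60 years.
γ_2 = 59.70/46.60 = 1.281; β = √(1 − 1/γ²) = √0.3906.

β = 0.625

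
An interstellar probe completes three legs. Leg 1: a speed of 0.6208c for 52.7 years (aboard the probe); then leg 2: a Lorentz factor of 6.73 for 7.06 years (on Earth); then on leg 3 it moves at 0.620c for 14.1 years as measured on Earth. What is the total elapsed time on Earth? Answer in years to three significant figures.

Δt = 88.4 years

Leg 1: γ = 1/√(1 − 0.6208²) = 1/√0.6146 = 1.276; Δt_1 = 1.276 × 52.7 = 67.22 years.
Leg 2: 7.06 years is already measured on Earth.
Leg 3: 14.1 years is already measured on Earth.
Total: 67.22 + 7.060 + 14.10 years.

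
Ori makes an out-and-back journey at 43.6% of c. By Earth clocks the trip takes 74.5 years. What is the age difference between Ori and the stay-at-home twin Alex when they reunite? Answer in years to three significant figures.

β = 0.436; γ = 1/√(1 − 0.436²) = 1/√0.8099 = 1.111
Ori's elapsed proper time: τ = 74.5/1.111 = 67.05 years.
Age gap = Δt − τ = 74.5 − 67.05 years.

Δt − τ = 7.45 years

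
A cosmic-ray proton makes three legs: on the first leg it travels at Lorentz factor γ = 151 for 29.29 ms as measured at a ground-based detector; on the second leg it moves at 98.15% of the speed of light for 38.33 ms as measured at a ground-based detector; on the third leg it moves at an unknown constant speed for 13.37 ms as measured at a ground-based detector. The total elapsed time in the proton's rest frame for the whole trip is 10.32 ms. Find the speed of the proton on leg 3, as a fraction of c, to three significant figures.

β = 0.978

Leg 1: γ = 151; τ_1 = 29.29/151.0 = 0.1940 ms.
Leg 2: β = 0.9815; γ = 1/√(1 − 0.9815²) = 1/√0.03666 = 5.223; τ_2 = 38.33/5.223 = 7.339 ms.
Leg 3: speed unknown; τ_3 = 13.37/γ_3.
Total proper time: 0.1940 + 7.339 + τ_3 = 10.32, so τ_3 = 10.32 − 7.533 = 2.787 ms.
γ_3 = 13.37/2.787 = 4.797; β = √(1 − 1/γ²) = √0.9565.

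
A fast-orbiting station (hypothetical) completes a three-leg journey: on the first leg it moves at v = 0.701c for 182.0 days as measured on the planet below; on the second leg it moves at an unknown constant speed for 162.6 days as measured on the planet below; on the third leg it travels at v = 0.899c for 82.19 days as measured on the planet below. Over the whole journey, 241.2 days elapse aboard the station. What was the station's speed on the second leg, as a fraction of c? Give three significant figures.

Leg 1: γ = 1/√(1 − 0.701²) = 1/√0.5086 = 1.402; τ_1 = 182.0/1.402 = 129.8 days.
Leg 2: speed unknown; τ_2 = 162.6/γ_2.
Leg 3: γ = 1/√(1 − 0.899²) = 1/√0.1918 = 2.283; τ_3 = 82.19/2.283 = 35.99 days.
Total proper time: 129.8 + τ_2 + 35.99 = 241.2, so τ_2 = 241.2 − 165.8 = 75.41 days.
γ_2 = 162.6/75.41 = 2.156; β = √(1 − 1/γ²) = √0.7849.

β = 0.886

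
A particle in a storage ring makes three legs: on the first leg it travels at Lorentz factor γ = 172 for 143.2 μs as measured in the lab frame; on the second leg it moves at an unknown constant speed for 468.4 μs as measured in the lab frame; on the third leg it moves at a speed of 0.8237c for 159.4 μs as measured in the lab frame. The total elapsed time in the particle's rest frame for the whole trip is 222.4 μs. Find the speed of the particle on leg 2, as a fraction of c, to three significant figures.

Leg 1: γ = 172; τ_1 = 143.2/172.0 = 0.8326 μs.
Leg 2: speed unknown; τ_2 = 468.4/γ_2.
Leg 3: γ = 1/√(1 − 0.8237²) = 1/√0.3215 = 1.764; τ_3 = 159.4/1.764 = 90.38 μs.
Total proper time: 0.8326 + τ_2 + 90.38 = 222.4, so τ_2 = 222.4 − 91.22 = 131.2 μs.
γ_2 = 468.4/131.2 = 3.571; β = √(1 − 1/γ²) = √0.9216.

β = 0.960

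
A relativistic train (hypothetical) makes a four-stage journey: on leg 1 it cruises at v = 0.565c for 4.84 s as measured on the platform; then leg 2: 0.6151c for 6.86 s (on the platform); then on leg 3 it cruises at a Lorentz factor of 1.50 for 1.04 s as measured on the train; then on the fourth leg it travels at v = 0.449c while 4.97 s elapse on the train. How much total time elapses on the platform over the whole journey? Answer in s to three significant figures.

Leg 1: 4.84 s is already measured on the platform.
Leg 2: 6.86 s is already measured on the platform.
Leg 3: γ = 1.50; Δt_3 = 1.500 × 1.04 = 1.560 s.
Leg 4: γ = 1/√(1 − 0.449²) = 1/√0.7984 = 1.119; Δt_4 = 1.119 × 4.97 = 5.562 s.
Total: 4.840 + 6.860 + 1.560 + 5.562 s.

Δt = 18.8 s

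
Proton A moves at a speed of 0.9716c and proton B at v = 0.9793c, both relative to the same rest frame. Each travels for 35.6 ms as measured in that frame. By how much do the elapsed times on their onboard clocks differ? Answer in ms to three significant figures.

|τ_A − τ_B| = 1.22 ms

A: γ = 1/√(1 − 0.9716²) = 1/√0.05599 = 4.226; τ_A = 35.6/4.226 = 8.424 ms.
B: γ = 1/√(1 − 0.9793²) = 1/√0.04097 = 4.940; τ_B = 35.6/4.940 = 7.206 ms.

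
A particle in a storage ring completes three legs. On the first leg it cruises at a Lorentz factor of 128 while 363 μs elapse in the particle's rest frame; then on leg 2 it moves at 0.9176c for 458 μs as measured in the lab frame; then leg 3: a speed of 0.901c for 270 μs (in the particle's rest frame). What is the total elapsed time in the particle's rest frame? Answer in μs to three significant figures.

Leg 1: 363 μs is already measured in the particle's rest frame.
Leg 2: γ = 1/√(1 − 0.9176²) = 1/√0.1580 = 2.516; τ_2 = 458/2.516 = 182.1 μs.
Leg 3: 270 μs is already measured in the particle's rest frame.
Total: 363.0 + 182.1 + 270.0 μs.

τ = 815 μs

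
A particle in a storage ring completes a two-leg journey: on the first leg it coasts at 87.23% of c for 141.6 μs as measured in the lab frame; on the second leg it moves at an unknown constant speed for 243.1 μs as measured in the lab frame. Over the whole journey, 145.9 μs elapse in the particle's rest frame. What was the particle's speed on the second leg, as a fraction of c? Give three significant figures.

β = 0.949

Leg 1: β = 0.8723; γ = 1/√(1 − 0.8723²) = 1/√0.2391 = 2.045; τ_1 = 141.6/2.045 = 69.24 μs.
Leg 2: speed unknown; τ_2 = 243.1/γ_2.
Total proper time: 69.24 + τ_2 = 145.9, so τ_2 = 145.9 − 69.24 = 76.66 μs.
γ_2 = 243.1/76.66 = 3.171; β = √(1 − 1/γ²) = √0.9006.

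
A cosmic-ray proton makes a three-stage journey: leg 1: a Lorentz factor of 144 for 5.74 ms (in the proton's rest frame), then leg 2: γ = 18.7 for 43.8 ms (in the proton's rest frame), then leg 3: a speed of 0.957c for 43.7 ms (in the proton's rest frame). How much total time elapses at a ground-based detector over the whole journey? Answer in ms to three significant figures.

Leg 1: γ = 144; Δt_1 = 144.0 × 5.74 = 826.6 ms.
Leg 2: γ = 18.7; Δt_2 = 18.70 × 43.8 = 819.1 ms.
Leg 3: γ = 1/√(1 − 0.957²) = 1/√0.08415 = 3.447; Δt_3 = 3.447 × 43.7 = 150.6 ms.
Total: 826.6 + 819.1 + 150.6 ms.

Δt = 1800 ms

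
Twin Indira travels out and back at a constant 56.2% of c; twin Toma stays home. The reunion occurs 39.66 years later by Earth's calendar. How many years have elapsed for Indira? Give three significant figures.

β = 0.562; γ = 1/√(1 − 0.562²) = 1/√0.6842 = 1.209
Indira's clock measures proper time along the trip: τ = Δt/γ = 39.66/1.209 years.

τ = 32.8 years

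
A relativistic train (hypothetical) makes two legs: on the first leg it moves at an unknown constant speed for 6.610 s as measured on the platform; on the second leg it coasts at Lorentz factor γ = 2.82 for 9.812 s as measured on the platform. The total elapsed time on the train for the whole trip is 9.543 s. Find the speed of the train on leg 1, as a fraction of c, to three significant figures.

β = 0.398

Leg 1: speed unknown; τ_1 = 6.610/γ_1.
Leg 2: γ = 2.82; τ_2 = 9.812/2.820 = 3.479 s.
Total proper time: τ_1 + 3.479 = 9.543, so τ_1 = 9.543 − 3.479 = 6.064 s.
γ_1 = 6.610/6.064 = 1.090; β = √(1 − 1/γ²) = √0.1585.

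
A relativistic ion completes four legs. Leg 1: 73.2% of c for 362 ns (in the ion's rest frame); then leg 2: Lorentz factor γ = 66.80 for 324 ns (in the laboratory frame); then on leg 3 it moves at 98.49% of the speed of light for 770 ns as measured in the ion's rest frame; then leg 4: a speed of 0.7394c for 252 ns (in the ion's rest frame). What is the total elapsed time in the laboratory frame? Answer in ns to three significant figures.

Leg 1: β = 0.732; γ = 1/√(1 − 0.732²) = 1/√0.4642 = 1.468; Δt_1 = 1.468 × 362 = 531.3 ns.
Leg 2: 324 ns is already measured in the laboratory frame.
Leg 3: β = 0.9849; γ = 1/√(1 − 0.9849²) = 1/√0.02997 = 5.776; Δt_3 = 5.776 × 770 = 4448 ns.
Leg 4: γ = 1/√(1 − 0.7394²) = 1/√0.4533 = 1.485; Δt_4 = 1.485 × 252 = 374.3 ns.
Total: 531.3 + 324.0 + 4448 + 374.3 ns.

Δt = 5680 ns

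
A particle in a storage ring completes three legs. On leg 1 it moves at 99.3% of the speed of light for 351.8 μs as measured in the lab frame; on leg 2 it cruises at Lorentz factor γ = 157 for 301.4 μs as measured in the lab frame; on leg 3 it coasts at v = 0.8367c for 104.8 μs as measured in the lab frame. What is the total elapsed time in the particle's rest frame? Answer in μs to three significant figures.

Leg 1: β = 0.993; γ = 1/√(1 − 0.993²) = 1/√0.01395 = 8.466; τ_1 = 351.8/8.466 = 41.55 μs.
Leg 2: γ = 157; τ_2 = 301.4/157.0 = 1.920 μs.
Leg 3: γ = 1/√(1 − 0.8367²) = 1/√0.2999 = 1.826; τ_3 = 104.8/1.826 = 57.39 μs.
Total: 41.55 + 1.920 + 57.39 μs.

τ = 101 μs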